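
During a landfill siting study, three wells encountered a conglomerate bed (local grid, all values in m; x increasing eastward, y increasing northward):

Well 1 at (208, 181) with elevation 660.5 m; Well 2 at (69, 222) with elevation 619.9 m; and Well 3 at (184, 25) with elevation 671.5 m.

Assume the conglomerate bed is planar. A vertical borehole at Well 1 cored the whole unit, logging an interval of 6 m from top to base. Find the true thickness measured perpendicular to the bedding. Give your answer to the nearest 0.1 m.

Let the plane be z = a·x + b·y + c.
Well 2−Well 1: −139a + 41b = −40.6;  Well 3−Well 1: −24a − 156b = 11.
Solving gives a = 0.25951, b = −0.11044.
|∇z| = √(a²+b²) = 0.28203, so dip δ = arctan(0.28203) = 15.75°.
True thickness = vertical thickness × cos δ = 6 × cos 15.75° = 5.8 m.

5.8 m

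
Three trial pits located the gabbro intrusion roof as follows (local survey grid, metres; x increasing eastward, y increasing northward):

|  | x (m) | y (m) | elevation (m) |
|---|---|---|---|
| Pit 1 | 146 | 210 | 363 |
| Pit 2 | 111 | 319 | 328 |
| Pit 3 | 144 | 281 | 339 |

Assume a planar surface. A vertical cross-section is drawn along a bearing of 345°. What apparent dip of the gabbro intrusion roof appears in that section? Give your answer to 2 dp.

17.39°

Two edge vectors: Pit 1→Pit 2 = (-35, 109, -35), Pit 1→Pit 3 = (-2, 71, -24).
Normal n = (Pit 1→Pit 2) × (Pit 1→Pit 3) = (-131, -770, -2267).
So ∂z/∂x = −n_x/n_z = −0.05779 and ∂z/∂y = −n_y/n_z = −0.33966.
Unit vector along 345° is (sin 345°, cos 345°) = (-0.2588, 0.9659).
Slope in that direction = a·(-0.2588) + b·(0.9659) = −0.31313.
Apparent dip = arctan|0.31313| = 17.39° (true dip is 19.0°, so apparent ≤ true as expected).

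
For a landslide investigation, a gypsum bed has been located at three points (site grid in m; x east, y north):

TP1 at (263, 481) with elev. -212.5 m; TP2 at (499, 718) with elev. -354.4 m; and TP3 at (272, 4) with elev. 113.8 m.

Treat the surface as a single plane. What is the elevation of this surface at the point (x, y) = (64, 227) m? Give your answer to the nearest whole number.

-56 m

Let the plane be z = a·x + b·y + c.
TP2−TP1: 236a + 237b = −141.9;  TP3−TP1: 9a − 477b = 326.3.
Solving gives a = 0.08410, b = −0.68248.
Then c = -212.5 − a·263 − b·481 = 93.65.
At (64, 227): z = 5.4 − 154.9 + 93.65 = -55.9 m.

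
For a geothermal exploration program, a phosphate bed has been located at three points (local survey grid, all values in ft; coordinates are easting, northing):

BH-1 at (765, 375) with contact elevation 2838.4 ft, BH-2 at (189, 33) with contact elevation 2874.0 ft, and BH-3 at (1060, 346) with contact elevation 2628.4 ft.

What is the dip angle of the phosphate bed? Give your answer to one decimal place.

48.4°

Let the plane be z = a·easting + b·northing + c.
BH-2−BH-1: −576a − 342b = 35.6;  BH-3−BH-1: 295a − 29b = −210.
Solving gives a = −0.61952, b = 0.93932.
Gradient magnitude |∇z| = √(a² + b²) = √(0.38381 + 0.88232) = 1.12522.
True dip = arctan(1.12522) = 48.4°, dipping toward SSE (azimuth ≈ 147°).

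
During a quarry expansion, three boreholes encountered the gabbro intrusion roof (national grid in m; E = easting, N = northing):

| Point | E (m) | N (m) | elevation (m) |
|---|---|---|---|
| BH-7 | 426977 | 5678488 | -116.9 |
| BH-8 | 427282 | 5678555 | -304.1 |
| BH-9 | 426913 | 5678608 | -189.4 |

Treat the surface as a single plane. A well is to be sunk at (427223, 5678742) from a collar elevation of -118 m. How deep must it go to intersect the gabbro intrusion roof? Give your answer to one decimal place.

Let the plane be z = a·E + b·N + c.
BH-8−BH-7: 305a + 67b = −187.2;  BH-9−BH-7: −64a + 120b = −72.5.
Solving gives a = −0.430603111, b = −0.833821659.
Then c = -116.9 − a·426977 − b·5678488 = 4918587.01.
At (427223, 5678742): z_contact = −183963.55 − 4735058.08 + 4918587.01 = -434.62 m.
Depth below ground = -118 − (-434.62) = 316.6 m.

316.6 m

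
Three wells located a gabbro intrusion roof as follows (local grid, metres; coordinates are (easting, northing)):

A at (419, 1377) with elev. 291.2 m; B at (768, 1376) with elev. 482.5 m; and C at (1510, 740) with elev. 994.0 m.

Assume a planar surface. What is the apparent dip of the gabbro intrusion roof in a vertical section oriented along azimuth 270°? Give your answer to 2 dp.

28.71°

Two edge vectors: A→B = (349, -1, 191.3), A→C = (1091, -637, 702.8).
Normal n = (A→B) × (A→C) = (121155.3, -36568.9, -221222).
So ∂z/∂E = −n_x/n_z = 0.54766 and ∂z/∂N = −n_y/n_z = −0.16530.
Unit vector along 270° is (sin 270°, cos 270°) = (-1.0000, -0.0000).
Slope in that direction = a·(-1.0000) + b·(-0.0000) = −0.54766.
Apparent dip = arctan|0.54766| = 28.71° (true dip is 29.8°, so apparent ≤ true as expected).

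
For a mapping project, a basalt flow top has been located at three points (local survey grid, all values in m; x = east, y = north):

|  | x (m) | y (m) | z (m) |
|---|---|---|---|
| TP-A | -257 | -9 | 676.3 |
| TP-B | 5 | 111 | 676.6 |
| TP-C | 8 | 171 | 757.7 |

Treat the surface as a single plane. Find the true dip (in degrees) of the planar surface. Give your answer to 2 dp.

56.68°

Let the plane be z = a·x + b·y + c.
TP-B−TP-A: 262a + 120b = 0.3;  TP-C−TP-A: 265a + 180b = 81.4.
Solving gives a = −0.63242, b = 1.38329.
Gradient magnitude |∇z| = √(a² + b²) = √(0.39996 + 1.91349) = 1.52100.
True dip = arctan(1.52100) = 56.68°, dipping toward SSE (azimuth ≈ 155°).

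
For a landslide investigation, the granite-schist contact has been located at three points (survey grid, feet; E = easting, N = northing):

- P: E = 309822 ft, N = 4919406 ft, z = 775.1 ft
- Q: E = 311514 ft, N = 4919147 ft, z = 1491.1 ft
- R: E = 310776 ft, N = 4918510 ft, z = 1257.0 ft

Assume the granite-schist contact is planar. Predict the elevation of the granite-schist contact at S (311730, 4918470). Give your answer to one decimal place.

Let the plane be z = a·E + b·N + c.
Q−P: 1692a − 259b = 716;  R−P: 954a − 896b = 481.9.
Solving gives a = 0.407207162, b = −0.104268267.
Then c = 775.1 − a·309822 − b·4919406 = 387551.30.
At (311730, 4918470): z = 126938.7 − 512840.3 + 387551.30 = 1649.6 ft.

1649.6 ft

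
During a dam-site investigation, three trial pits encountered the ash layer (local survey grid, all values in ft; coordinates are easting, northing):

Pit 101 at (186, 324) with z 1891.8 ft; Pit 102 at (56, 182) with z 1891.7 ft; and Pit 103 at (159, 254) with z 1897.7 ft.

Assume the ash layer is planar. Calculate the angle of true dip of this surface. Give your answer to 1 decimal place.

Two edge vectors: Pit 101→Pit 102 = (-130, -142, -0.1), Pit 101→Pit 103 = (-27, -70, 5.9).
Normal n = (Pit 101→Pit 102) × (Pit 101→Pit 103) = (-844.8, 769.7, 5266).
So ∂z/∂easting = −n_x/n_z = 0.16043 and ∂z/∂northing = −n_y/n_z = −0.14616.
Gradient magnitude |∇z| = √(a² + b²) = √(0.02574 + 0.02136) = 0.21703.
True dip = arctan(0.21703) = 12.2°, dipping toward NW (azimuth ≈ 312°).

12.2°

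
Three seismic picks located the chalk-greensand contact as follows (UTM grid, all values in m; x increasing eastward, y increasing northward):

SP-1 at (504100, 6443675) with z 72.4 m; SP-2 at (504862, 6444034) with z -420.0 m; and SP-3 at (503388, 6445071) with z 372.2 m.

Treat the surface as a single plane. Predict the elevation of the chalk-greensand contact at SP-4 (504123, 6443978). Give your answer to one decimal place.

30.5 m

Let the plane be z = a·x + b·y + c.
SP-2−SP-1: 762a + 359b = −492.4;  SP-3−SP-1: −712a + 1396b = 299.8.
Solving gives a = −0.602578978, b = −0.092576098.
Then c = 72.4 − a·504100 − b·6443675 = 900362.75.
At (504123, 6443978): z = −303773.9 − 596558.3 + 900362.75 = 30.5 m.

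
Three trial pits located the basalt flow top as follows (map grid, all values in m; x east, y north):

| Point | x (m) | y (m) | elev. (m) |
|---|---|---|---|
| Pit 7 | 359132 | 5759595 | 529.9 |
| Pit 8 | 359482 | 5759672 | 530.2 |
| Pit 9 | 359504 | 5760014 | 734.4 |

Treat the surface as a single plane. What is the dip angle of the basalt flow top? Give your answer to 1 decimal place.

Two edge vectors: Pit 7→Pit 8 = (350, 77, 0.3), Pit 7→Pit 9 = (372, 419, 204.5).
Normal n = (Pit 7→Pit 8) × (Pit 7→Pit 9) = (15620.8, -71463.4, 118006).
So ∂z/∂x = −n_x/n_z = −0.13237 and ∂z/∂y = −n_y/n_z = 0.60559.
Gradient magnitude |∇z| = √(a² + b²) = √(0.01752 + 0.36674) = 0.61989.
True dip = arctan(0.61989) = 31.8°, dipping toward SSE (azimuth ≈ 168°).

31.8°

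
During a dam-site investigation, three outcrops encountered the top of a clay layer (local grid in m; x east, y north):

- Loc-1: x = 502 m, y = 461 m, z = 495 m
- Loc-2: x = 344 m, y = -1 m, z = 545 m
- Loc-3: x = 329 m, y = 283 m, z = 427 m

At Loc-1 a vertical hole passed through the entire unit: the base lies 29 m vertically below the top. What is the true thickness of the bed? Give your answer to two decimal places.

21.95 m

Let the plane be z = a·x + b·y + c.
Loc-2−Loc-1: −158a − 462b = 50;  Loc-3−Loc-1: −173a − 178b = −68.
Solving gives a = 0.77827, b = −0.37439.
|∇z| = √(a²+b²) = 0.86364, so dip δ = arctan(0.86364) = 40.82°.
True thickness = vertical thickness × cos δ = 29 × cos 40.82° = 21.95 m.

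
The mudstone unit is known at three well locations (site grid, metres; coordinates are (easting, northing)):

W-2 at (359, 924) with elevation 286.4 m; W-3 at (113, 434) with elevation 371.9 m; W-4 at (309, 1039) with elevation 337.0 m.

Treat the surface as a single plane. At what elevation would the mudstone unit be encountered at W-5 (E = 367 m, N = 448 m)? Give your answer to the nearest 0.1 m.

Two edge vectors: W-2→W-3 = (-246, -490, 85.5), W-2→W-4 = (-50, 115, 50.6).
Normal n = (W-2→W-3) × (W-2→W-4) = (-34626.5, 8172.6, -52790).
So ∂z/∂E = −n_x/n_z = −0.655929 and ∂z/∂N = −n_y/n_z = 0.154813.
Intercept c from W-2: 286.4 + 235.48 − 143.05 = 378.83.
At (367, 448): z = −240.7 + 69.4 + 378.83 = 207.5 m.

207.5 m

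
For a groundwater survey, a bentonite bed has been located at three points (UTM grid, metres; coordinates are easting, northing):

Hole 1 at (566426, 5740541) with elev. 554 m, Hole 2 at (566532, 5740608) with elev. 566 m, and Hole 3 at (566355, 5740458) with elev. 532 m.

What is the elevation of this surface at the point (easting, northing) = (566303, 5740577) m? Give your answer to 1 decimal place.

581.7 m

Two edge vectors: Hole 1→Hole 2 = (106, 67, 12), Hole 1→Hole 3 = (-71, -83, -22).
Normal n = (Hole 1→Hole 2) × (Hole 1→Hole 3) = (-478, 1480, -4041).
So ∂z/∂easting = −n_x/n_z = −0.118287553 and ∂z/∂northing = −n_y/n_z = 0.366245979.
Intercept c from Hole 1: 554 + 67001.15 − 2102450.06 = −2034894.91.
At (566303, 5740577): z = −66986.6 + 2102463.2 − 2034894.91 = 581.7 m.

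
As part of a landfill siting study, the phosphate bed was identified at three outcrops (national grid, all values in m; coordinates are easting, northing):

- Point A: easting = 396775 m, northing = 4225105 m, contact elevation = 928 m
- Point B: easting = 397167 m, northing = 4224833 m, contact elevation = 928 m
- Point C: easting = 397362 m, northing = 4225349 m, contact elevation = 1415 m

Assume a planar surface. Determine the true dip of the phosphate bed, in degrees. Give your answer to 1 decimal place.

42.3°

Two edge vectors: Point A→Point B = (392, -272, 0), Point A→Point C = (587, 244, 487).
Normal n = (Point A→Point B) × (Point A→Point C) = (-132464, -190904, 255312).
So ∂z/∂easting = −n_x/n_z = 0.51883 and ∂z/∂northing = −n_y/n_z = 0.74773.
Gradient magnitude |∇z| = √(a² + b²) = √(0.26919 + 0.55910) = 0.91010.
True dip = arctan(0.91010) = 42.3°, dipping toward SW (azimuth ≈ 215°).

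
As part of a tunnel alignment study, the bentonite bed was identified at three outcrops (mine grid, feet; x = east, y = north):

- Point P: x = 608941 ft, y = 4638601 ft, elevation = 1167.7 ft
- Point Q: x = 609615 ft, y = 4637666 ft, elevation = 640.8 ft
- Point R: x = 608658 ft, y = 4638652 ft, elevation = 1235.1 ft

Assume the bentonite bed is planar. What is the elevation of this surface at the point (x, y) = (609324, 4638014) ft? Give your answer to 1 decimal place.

Let the plane be z = a·x + b·y + c.
Point Q−Point P: 674a − 935b = −526.9;  Point R−Point P: −283a + 51b = 67.4.
Solving gives a = −0.157003618, b = 0.450352472.
Then c = 1167.7 − a·608941 − b·4638601 = −1992231.79.
At (609324, 4638014): z = −95666.1 + 2088741.1 − 1992231.79 = 843.2 ft.

843.2 ft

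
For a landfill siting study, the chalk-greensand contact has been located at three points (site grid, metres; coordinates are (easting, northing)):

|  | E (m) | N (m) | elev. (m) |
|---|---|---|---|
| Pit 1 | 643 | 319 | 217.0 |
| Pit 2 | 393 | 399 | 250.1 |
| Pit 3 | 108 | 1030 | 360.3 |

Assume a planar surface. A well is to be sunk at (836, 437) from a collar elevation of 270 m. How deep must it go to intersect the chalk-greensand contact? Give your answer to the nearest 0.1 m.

54.4 m

Let the plane be z = a·E + b·N + c.
Pit 2−Pit 1: −250a + 80b = 33.1;  Pit 3−Pit 1: −535a + 711b = 143.3.
Solving gives a = −0.089441, b = 0.134246.
Then c = 217 − a·643 − b·319 = 231.69.
At (836, 437): z_contact = −74.77 + 58.67 + 231.69 = 215.58 m.
Depth below ground = 270 − 215.58 = 54.4 m.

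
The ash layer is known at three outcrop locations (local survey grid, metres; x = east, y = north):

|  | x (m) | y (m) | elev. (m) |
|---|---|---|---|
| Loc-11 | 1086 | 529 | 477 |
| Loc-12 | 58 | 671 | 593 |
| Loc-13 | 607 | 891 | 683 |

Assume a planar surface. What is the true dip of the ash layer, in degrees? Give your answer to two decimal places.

27.26°

Let the plane be z = a·x + b·y + c.
Loc-12−Loc-11: −1028a + 142b = 116;  Loc-13−Loc-11: −479a + 362b = 206.
Solving gives a = −0.04189, b = 0.51363.
Gradient magnitude |∇z| = √(a² + b²) = √(0.00175 + 0.26382) = 0.51534.
True dip = arctan(0.51534) = 27.26°, dipping toward S (azimuth ≈ 175°).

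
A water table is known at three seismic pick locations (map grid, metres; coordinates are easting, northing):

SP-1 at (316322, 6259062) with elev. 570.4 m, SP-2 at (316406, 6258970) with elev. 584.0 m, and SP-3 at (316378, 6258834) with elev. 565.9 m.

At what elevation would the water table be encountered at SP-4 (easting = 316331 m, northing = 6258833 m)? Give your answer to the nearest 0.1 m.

Two edge vectors: SP-1→SP-2 = (84, -92, 13.6), SP-1→SP-3 = (56, -228, -4.5).
Normal n = (SP-1→SP-2) × (SP-1→SP-3) = (3514.8, 1139.6, -14000).
So ∂z/∂easting = −n_x/n_z = 0.251057143 and ∂z/∂northing = −n_y/n_z = 0.081400000.
Intercept c from SP-1: 570.4 − 79414.90 − 509487.65 = −588332.14.
At (316331, 6258833): z = 79417.2 + 509469.0 − 588332.14 = 554.0 m.

554.0 m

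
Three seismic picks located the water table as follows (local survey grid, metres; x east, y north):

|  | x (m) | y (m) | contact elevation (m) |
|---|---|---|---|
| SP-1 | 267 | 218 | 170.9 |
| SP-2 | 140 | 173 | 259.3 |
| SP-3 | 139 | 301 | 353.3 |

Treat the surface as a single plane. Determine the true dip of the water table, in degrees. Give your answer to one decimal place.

50.2°

Two edge vectors: SP-1→SP-2 = (-127, -45, 88.4), SP-1→SP-3 = (-128, 83, 182.4).
Normal n = (SP-1→SP-2) × (SP-1→SP-3) = (-15545.2, 11849.6, -16301).
So ∂z/∂x = −n_x/n_z = −0.95363 and ∂z/∂y = −n_y/n_z = 0.72692.
Gradient magnitude |∇z| = √(a² + b²) = √(0.90942 + 0.52842) = 1.19910.
True dip = arctan(1.19910) = 50.2°, dipping toward SE (azimuth ≈ 127°).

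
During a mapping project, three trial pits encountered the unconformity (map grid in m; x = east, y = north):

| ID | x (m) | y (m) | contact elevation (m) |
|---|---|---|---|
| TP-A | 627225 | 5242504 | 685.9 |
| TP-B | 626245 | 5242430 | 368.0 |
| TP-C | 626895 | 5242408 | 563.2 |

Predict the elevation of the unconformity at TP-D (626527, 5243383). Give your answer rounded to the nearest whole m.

Let the plane be z = a·x + b·y + c.
TP-B−TP-A: −980a − 74b = −317.9;  TP-C−TP-A: −330a − 96b = −122.7.
Solving gives a = 0.30776055, b = 0.22019811.
Then c = 685.9 − a·627225 − b·5242504 = −1346738.66.
At (626527, 5243383): z = 192820.3 + 1154583.0 − 1346738.66 = 664.6 m.

665 m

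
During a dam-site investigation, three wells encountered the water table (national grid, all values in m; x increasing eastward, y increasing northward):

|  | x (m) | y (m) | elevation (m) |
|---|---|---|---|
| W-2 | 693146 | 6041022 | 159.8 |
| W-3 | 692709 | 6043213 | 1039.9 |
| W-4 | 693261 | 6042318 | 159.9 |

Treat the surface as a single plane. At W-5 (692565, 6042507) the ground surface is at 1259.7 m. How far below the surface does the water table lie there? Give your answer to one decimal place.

106.5 m

Let the plane be z = a·x + b·y + c.
W-3−W-2: −437a + 2191b = 880.1;  W-4−W-2: 115a + 1296b = 0.1.
Solving gives a = −1.393580361, b = 0.123735912.
Then c = 159.8 − a·693146 − b·6041022 = 218623.09.
At (692565, 6042507): z_contact = −965144.98 + 747675.11 + 218623.09 = 1153.22 m.
Depth below ground = 1259.7 − 1153.22 = 106.5 m.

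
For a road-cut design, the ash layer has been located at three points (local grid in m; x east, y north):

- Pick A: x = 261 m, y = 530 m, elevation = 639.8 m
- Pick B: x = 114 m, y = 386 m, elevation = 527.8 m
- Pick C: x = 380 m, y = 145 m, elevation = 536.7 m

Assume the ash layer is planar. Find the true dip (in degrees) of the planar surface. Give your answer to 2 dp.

28.56°

Let the plane be z = a·x + b·y + c.
Pick B−Pick A: −147a − 144b = −112;  Pick C−Pick A: 119a − 385b = −103.1.
Solving gives a = 0.38347, b = 0.38632.
Gradient magnitude |∇z| = √(a² + b²) = √(0.14705 + 0.14924) = 0.54433.
True dip = arctan(0.54433) = 28.56°, dipping toward SW (azimuth ≈ 225°).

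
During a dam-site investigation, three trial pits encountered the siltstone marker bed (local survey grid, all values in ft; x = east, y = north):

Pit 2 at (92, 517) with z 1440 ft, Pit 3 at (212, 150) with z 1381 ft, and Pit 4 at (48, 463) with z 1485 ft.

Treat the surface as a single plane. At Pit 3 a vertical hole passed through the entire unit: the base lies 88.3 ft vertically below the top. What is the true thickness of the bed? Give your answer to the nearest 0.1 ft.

Two edge vectors: Pit 2→Pit 3 = (120, -367, -59), Pit 2→Pit 4 = (-44, -54, 45).
Normal n = (Pit 2→Pit 3) × (Pit 2→Pit 4) = (-19701, -2804, -22628).
So ∂z/∂x = −n_x/n_z = −0.87065 and ∂z/∂y = −n_y/n_z = −0.12392.
|∇z| = √(a²+b²) = 0.87942, so dip δ = arctan(0.87942) = 41.33°.
True thickness = vertical thickness × cos δ = 88.3 × cos 41.33° = 66.3 ft.

66.3 ft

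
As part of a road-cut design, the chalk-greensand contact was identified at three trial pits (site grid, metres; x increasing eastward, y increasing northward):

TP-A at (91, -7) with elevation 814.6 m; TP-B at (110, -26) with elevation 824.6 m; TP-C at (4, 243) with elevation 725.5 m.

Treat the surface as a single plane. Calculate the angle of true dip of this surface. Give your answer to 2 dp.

Two edge vectors: TP-A→TP-B = (19, -19, 10), TP-A→TP-C = (-87, 250, -89.1).
Normal n = (TP-A→TP-B) × (TP-A→TP-C) = (-807.1, 822.9, 3097).
So ∂z/∂x = −n_x/n_z = 0.26061 and ∂z/∂y = −n_y/n_z = −0.26571.
Gradient magnitude |∇z| = √(a² + b²) = √(0.06792 + 0.07060) = 0.37218.
True dip = arctan(0.37218) = 20.41°, dipping toward NW (azimuth ≈ 316°).

20.41°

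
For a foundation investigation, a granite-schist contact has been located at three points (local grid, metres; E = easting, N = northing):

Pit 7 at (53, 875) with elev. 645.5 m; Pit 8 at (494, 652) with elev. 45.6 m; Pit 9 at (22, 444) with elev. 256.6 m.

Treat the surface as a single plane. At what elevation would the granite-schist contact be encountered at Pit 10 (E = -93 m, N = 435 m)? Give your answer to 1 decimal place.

348.2 m

Two edge vectors: Pit 7→Pit 8 = (441, -223, -599.9), Pit 7→Pit 9 = (-31, -431, -388.9).
Normal n = (Pit 7→Pit 8) × (Pit 7→Pit 9) = (-171832.2, 190101.8, -196984).
So ∂z/∂E = −n_x/n_z = −0.87232 and ∂z/∂N = −n_y/n_z = 0.96506.
Intercept c from Pit 7: 645.5 + 46.23 − 844.43 = −152.70.
At (-93, 435): z = 81.1 + 419.8 − 152.70 = 348.2 m.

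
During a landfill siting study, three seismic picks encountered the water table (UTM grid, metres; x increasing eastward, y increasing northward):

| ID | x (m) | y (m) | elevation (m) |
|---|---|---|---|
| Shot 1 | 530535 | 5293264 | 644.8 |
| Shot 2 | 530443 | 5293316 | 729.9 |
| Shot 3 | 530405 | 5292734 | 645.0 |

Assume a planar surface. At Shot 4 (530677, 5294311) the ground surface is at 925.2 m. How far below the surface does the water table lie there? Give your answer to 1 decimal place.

Let the plane be z = a·x + b·y + c.
Shot 2−Shot 1: −92a + 52b = 85.1;  Shot 3−Shot 1: −130a − 530b = 0.2.
Solving gives a = −0.812561239, b = 0.198930115.
Then c = 644.8 − a·530535 − b·5293264 = −621252.64.
At (530677, 5294311): z_contact = −431207.56 + 1053197.90 − 621252.64 = 737.70 m.
Depth below ground = 925.2 − 737.70 = 187.5 m.

187.5 m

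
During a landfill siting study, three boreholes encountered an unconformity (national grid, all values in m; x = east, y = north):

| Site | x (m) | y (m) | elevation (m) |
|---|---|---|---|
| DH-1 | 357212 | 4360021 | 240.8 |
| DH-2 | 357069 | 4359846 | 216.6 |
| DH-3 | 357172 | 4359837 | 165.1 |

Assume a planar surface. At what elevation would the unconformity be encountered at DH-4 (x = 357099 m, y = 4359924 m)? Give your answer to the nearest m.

243 m

Let the plane be z = a·x + b·y + c.
DH-2−DH-1: −143a − 175b = −24.2;  DH-3−DH-1: −40a − 184b = −75.7.
Solving gives a = −0.45540079, b = 0.51041321.
Then c = 240.8 − a·357212 − b·4360021 = −2062496.91.
At (357099, 4359924): z = −162623.2 + 2225362.8 − 2062496.91 = 242.8 m.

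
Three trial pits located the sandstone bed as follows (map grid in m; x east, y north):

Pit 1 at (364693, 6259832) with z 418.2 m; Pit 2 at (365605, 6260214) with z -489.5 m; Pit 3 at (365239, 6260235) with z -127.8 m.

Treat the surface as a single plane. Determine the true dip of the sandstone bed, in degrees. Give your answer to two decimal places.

44.69°

Two edge vectors: Pit 1→Pit 2 = (912, 382, -907.7), Pit 1→Pit 3 = (546, 403, -546).
Normal n = (Pit 1→Pit 2) × (Pit 1→Pit 3) = (157231.1, 2347.8, 158964).
So ∂z/∂x = −n_x/n_z = −0.98910 and ∂z/∂y = −n_y/n_z = −0.01477.
Gradient magnitude |∇z| = √(a² + b²) = √(0.97832 + 0.00022) = 0.98921.
True dip = arctan(0.98921) = 44.69°, dipping toward E (azimuth ≈ 089°).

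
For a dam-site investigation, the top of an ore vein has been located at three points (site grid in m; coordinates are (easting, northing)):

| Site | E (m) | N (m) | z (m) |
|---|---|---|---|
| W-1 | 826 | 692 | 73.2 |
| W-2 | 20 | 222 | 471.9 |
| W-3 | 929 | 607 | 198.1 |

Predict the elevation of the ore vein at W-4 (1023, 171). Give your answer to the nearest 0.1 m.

Two edge vectors: W-1→W-2 = (-806, -470, 398.7), W-1→W-3 = (103, -85, 124.9).
Normal n = (W-1→W-2) × (W-1→W-3) = (-24813.5, 141735.5, 116920).
So ∂z/∂E = −n_x/n_z = 0.212226 and ∂z/∂N = −n_y/n_z = −1.212243.
Intercept c from W-1: 73.2 − 175.30 + 838.87 = 736.77.
At (1023, 171): z = 217.1 − 207.3 + 736.77 = 746.6 m.

746.6 m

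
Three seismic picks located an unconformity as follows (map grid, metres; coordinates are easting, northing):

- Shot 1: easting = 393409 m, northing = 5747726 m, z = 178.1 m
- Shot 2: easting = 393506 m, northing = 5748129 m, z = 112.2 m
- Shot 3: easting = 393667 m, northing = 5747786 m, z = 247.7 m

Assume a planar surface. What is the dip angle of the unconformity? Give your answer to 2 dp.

Let the plane be z = a·easting + b·northing + c.
Shot 2−Shot 1: 97a + 403b = −65.9;  Shot 3−Shot 1: 258a + 60b = 69.6.
Solving gives a = 0.32605, b = −0.24200.
Gradient magnitude |∇z| = √(a² + b²) = √(0.10631 + 0.05856) = 0.40604.
True dip = arctan(0.40604) = 22.10°, dipping toward NW (azimuth ≈ 307°).

22.10°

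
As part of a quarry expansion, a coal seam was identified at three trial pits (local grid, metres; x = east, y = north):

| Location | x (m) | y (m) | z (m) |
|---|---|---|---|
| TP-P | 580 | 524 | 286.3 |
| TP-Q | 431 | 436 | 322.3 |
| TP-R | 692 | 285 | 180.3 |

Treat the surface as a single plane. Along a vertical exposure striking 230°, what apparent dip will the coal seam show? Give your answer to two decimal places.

7.74°

Let the plane be z = a·x + b·y + c.
TP-Q−TP-P: −149a − 88b = 36;  TP-R−TP-P: 112a − 239b = −106.
Solving gives a = −0.39440, b = 0.25869.
Unit vector along 230° is (sin 230°, cos 230°) = (-0.7660, -0.6428).
Slope in that direction = a·(-0.7660) + b·(-0.6428) = 0.13584.
Apparent dip = arctan|0.13584| = 7.74° (true dip is 25.3°, so apparent ≤ true as expected).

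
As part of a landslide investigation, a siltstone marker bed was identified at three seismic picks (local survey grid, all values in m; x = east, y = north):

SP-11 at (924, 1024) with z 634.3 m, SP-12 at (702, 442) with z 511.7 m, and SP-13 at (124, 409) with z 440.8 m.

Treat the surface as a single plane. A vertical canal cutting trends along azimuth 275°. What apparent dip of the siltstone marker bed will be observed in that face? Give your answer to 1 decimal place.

Two edge vectors: SP-11→SP-12 = (-222, -582, -122.6), SP-11→SP-13 = (-800, -615, -193.5).
Normal n = (SP-11→SP-12) × (SP-11→SP-13) = (37218, 55123, -329070).
So ∂z/∂x = −n_x/n_z = 0.11310 and ∂z/∂y = −n_y/n_z = 0.16751.
Unit vector along 275° is (sin 275°, cos 275°) = (-0.9962, 0.0872).
Slope in that direction = a·(-0.9962) + b·(0.0872) = −0.09807.
Apparent dip = arctan|0.09807| = 5.6° (true dip is 11.4°, so apparent ≤ true as expected).

5.6°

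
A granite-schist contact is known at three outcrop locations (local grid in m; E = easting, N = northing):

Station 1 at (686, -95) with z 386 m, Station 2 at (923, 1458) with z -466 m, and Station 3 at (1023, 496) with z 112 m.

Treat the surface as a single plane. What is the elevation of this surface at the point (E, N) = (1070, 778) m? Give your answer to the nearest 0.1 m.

-41.9 m

Two edge vectors: Station 1→Station 2 = (237, 1553, -852), Station 1→Station 3 = (337, 591, -274).
Normal n = (Station 1→Station 2) × (Station 1→Station 3) = (78010, -222186, -383294).
So ∂z/∂E = −n_x/n_z = 0.203525 and ∂z/∂N = −n_y/n_z = −0.579675.
Intercept c from Station 1: 386 − 139.62 − 55.07 = 191.31.
At (1070, 778): z = 217.8 − 451.0 + 191.31 = -41.9 m.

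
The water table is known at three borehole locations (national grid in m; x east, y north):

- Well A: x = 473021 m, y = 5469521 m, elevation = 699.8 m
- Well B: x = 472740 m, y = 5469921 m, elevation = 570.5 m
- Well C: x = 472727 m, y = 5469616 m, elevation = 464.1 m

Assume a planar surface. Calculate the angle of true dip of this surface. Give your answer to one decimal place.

Let the plane be z = a·x + b·y + c.
Well B−Well A: −281a + 400b = −129.3;  Well C−Well A: −294a + 95b = −235.7.
Solving gives a = 0.90200, b = 0.31041.
Gradient magnitude |∇z| = √(a² + b²) = √(0.81361 + 0.09635) = 0.95392.
True dip = arctan(0.95392) = 43.6°, dipping toward WSW (azimuth ≈ 251°).

43.6°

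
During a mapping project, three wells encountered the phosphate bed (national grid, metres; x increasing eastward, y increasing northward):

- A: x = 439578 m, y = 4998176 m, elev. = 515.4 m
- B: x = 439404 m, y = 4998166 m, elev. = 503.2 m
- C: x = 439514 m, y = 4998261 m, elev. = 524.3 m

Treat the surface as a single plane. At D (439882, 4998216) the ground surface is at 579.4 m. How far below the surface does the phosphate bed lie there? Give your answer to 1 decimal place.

39.3 m

Two edge vectors: A→B = (-174, -10, -12.2), A→C = (-64, 85, 8.9).
Normal n = (A→B) × (A→C) = (948, 2329.4, -15430).
So ∂z/∂x = −n_x/n_z = 0.061438756 and ∂z/∂y = −n_y/n_z = 0.150965651.
Intercept c from A: 515.4 − 27007.13 − 754552.90 = −781044.62.
At (439882, 4998216): z_contact = 27025.80 + 754558.93 − 781044.62 = 540.12 m.
Depth below ground = 579.4 − 540.12 = 39.3 m.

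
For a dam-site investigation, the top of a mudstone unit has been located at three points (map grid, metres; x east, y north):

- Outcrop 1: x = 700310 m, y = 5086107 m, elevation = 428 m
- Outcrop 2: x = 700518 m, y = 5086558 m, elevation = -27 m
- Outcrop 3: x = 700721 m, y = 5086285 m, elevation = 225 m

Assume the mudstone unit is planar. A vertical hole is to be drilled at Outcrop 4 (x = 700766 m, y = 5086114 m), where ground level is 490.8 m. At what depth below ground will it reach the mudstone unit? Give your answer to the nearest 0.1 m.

102.1 m

Two edge vectors: Outcrop 1→Outcrop 2 = (208, 451, -455), Outcrop 1→Outcrop 3 = (411, 178, -203).
Normal n = (Outcrop 1→Outcrop 2) × (Outcrop 1→Outcrop 3) = (-10563, -144781, -148337).
So ∂z/∂x = −n_x/n_z = −0.071209476 and ∂z/∂y = −n_y/n_z = −0.976027559.
Intercept c from Outcrop 1: 428 + 49868.71 + 4964180.60 = 5014477.31.
At (700766, 5086114): z_contact = −49901.18 − 4964187.43 + 5014477.31 = 388.70 m.
Depth below ground = 490.8 − 388.70 = 102.1 m.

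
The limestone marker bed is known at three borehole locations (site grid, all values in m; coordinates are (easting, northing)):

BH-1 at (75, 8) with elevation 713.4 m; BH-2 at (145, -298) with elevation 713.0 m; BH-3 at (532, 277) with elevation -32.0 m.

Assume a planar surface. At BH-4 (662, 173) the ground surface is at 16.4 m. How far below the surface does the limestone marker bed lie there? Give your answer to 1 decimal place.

201.3 m

Let the plane be z = a·E + b·N + c.
BH-2−BH-1: 70a − 306b = −0.4;  BH-3−BH-1: 457a + 269b = −745.4.
Solving gives a = −1.43819, b = −0.32769.
Then c = 713.4 − a·75 − b·8 = 823.89.
At (662, 173): z_contact = −952.08 − 56.69 + 823.89 = -184.88 m.
Depth below ground = 16.4 − (-184.88) = 201.3 m.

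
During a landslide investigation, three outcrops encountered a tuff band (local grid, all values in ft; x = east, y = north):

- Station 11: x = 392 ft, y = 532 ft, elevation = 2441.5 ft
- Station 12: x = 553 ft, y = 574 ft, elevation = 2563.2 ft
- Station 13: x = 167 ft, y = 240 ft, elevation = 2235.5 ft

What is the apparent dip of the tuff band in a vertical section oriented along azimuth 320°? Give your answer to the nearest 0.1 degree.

Let the plane be z = a·x + b·y + c.
Station 12−Station 11: 161a + 42b = 121.7;  Station 13−Station 11: −225a − 292b = −206.
Solving gives a = 0.71573, b = 0.15397.
Unit vector along 320° is (sin 320°, cos 320°) = (-0.6428, 0.7660).
Slope in that direction = a·(-0.6428) + b·(0.7660) = −0.34212.
Apparent dip = arctan|0.34212| = 18.9° (true dip is 36.2°, so apparent ≤ true as expected).

18.9°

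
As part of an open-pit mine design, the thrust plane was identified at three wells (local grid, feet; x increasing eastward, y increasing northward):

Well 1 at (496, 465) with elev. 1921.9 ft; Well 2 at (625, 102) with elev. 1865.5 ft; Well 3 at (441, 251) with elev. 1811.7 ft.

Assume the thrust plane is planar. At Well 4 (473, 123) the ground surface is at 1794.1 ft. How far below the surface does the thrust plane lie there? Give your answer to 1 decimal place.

Two edge vectors: Well 1→Well 2 = (129, -363, -56.4), Well 1→Well 3 = (-55, -214, -110.2).
Normal n = (Well 1→Well 2) × (Well 1→Well 3) = (27933, 17317.8, -47571).
So ∂z/∂x = −n_x/n_z = 0.58719 and ∂z/∂y = −n_y/n_z = 0.36404.
Intercept c from Well 1: 1921.9 − 291.24 − 169.28 = 1461.38.
At (473, 123): z_contact = 277.74 + 44.78 + 1461.38 = 1783.89 ft.
Depth below ground = 1794.1 − 1783.89 = 10.2 ft.

10.2 ft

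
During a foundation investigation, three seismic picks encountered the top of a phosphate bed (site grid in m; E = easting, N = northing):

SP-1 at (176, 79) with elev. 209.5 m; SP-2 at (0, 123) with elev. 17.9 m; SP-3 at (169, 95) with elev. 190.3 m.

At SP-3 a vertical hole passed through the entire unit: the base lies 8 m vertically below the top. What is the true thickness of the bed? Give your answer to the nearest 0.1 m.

Two edge vectors: SP-1→SP-2 = (-176, 44, -191.6), SP-1→SP-3 = (-7, 16, -19.2).
Normal n = (SP-1→SP-2) × (SP-1→SP-3) = (2220.8, -2038, -2508).
So ∂z/∂E = −n_x/n_z = 0.88549 and ∂z/∂N = −n_y/n_z = −0.81260.
|∇z| = √(a²+b²) = 1.20183, so dip δ = arctan(1.20183) = 50.24°.
True thickness = vertical thickness × cos δ = 8 × cos 50.24° = 5.1 m.

5.1 m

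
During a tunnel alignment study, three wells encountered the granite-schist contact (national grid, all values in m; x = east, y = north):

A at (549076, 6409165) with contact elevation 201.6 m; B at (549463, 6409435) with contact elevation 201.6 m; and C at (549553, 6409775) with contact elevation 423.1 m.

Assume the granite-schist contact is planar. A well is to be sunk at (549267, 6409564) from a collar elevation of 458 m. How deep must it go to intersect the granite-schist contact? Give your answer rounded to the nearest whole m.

44 m

Let the plane be z = a·x + b·y + c.
B−A: 387a + 270b = 0;  C−A: 477a + 610b = 221.5.
Solving gives a = −0.55746644, b = 0.79903523.
Then c = 201.6 − a·549076 − b·6409165 = −4814855.62.
At (549267, 6409564): z_contact = −306197.9 + 5121467.5 − 4814855.62 = 413.9 m.
Depth below ground = 458 − 413.9 = 44 m.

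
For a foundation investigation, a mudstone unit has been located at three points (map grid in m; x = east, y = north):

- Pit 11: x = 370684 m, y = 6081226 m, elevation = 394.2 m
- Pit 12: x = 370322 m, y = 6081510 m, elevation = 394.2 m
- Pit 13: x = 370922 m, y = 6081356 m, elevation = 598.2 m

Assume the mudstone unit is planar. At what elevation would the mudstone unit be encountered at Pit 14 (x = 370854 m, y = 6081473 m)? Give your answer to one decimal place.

639.2 m

Let the plane be z = a·x + b·y + c.
Pit 12−Pit 11: −362a + 284b = 0;  Pit 13−Pit 11: 238a + 130b = 204.
Solving gives a = 0.505320448, b = 0.644105641.
Then c = 394.2 − a·370684 − b·6081226 = −4103871.98.
At (370854, 6081473): z = 187400.1 + 3917111.1 − 4103871.98 = 639.2 m.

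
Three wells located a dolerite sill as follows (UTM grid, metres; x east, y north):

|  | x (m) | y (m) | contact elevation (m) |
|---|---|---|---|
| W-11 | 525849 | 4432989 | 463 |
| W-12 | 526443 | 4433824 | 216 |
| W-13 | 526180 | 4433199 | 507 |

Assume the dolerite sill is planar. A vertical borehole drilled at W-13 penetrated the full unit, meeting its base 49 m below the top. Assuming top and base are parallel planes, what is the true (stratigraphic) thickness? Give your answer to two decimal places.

36.05 m

Let the plane be z = a·x + b·y + c.
W-12−W-11: 594a + 835b = −247;  W-13−W-11: 331a + 210b = 44.
Solving gives a = 0.58433, b = −0.71148.
|∇z| = √(a²+b²) = 0.92068, so dip δ = arctan(0.92068) = 42.64°.
True thickness = vertical thickness × cos δ = 49 × cos 42.64° = 36.05 m.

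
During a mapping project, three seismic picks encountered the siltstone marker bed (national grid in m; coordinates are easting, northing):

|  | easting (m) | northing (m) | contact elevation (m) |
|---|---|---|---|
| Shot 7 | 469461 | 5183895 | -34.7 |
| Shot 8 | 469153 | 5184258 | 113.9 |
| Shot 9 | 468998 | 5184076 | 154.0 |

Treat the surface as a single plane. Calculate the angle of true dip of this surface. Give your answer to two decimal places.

20.93°

Let the plane be z = a·easting + b·northing + c.
Shot 8−Shot 7: −308a + 363b = 148.6;  Shot 9−Shot 7: −463a + 181b = 188.7.
Solving gives a = −0.37038, b = 0.09510.
Gradient magnitude |∇z| = √(a² + b²) = √(0.13718 + 0.00904) = 0.38240.
True dip = arctan(0.38240) = 20.93°, dipping toward ESE (azimuth ≈ 104°).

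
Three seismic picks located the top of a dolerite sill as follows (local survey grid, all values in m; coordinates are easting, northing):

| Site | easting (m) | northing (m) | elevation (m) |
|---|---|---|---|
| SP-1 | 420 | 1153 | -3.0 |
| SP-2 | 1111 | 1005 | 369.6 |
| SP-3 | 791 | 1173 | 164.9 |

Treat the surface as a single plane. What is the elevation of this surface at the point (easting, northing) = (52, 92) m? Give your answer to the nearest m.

167 m

Let the plane be z = a·easting + b·northing + c.
SP-2−SP-1: 691a − 148b = 372.6;  SP-3−SP-1: 371a + 20b = 167.9.
Solving gives a = 0.46999, b = −0.32324.
Then c = -3 − a·420 − b·1153 = 172.30.
At (52, 92): z = 24.4 − 29.7 + 172.30 = 167.0 m.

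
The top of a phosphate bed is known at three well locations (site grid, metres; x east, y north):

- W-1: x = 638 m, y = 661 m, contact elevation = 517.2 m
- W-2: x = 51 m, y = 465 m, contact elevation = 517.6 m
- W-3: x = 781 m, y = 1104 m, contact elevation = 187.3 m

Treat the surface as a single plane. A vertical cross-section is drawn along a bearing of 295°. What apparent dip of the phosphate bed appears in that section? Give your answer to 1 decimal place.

31.2°

Let the plane be z = a·x + b·y + c.
W-2−W-1: −587a − 196b = 0.4;  W-3−W-1: 143a + 443b = −329.9.
Solving gives a = 0.27793, b = −0.83441.
Unit vector along 295° is (sin 295°, cos 295°) = (-0.9063, 0.4226).
Slope in that direction = a·(-0.9063) + b·(0.4226) = −0.60453.
Apparent dip = arctan|0.60453| = 31.2° (true dip is 41.3°, so apparent ≤ true as expected).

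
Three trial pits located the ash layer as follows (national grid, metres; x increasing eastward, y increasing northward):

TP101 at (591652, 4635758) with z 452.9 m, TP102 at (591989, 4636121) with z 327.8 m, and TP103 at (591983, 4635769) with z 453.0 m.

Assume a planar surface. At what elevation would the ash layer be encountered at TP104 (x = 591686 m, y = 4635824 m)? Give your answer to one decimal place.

Let the plane be z = a·x + b·y + c.
TP102−TP101: 337a + 363b = −125.1;  TP103−TP101: 331a + 11b = 0.1.
Solving gives a = 0.012129227, b = −0.355888566.
Then c = 452.9 − a·591652 − b·4635758 = 1643089.89.
At (591686, 4635824): z = 7176.7 − 1649836.8 + 1643089.89 = 429.8 m.

429.8 m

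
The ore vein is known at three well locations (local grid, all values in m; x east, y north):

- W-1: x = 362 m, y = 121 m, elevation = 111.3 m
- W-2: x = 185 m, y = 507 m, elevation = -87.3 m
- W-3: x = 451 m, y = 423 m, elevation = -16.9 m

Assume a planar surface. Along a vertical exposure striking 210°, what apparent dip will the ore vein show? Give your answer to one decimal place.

Let the plane be z = a·x + b·y + c.
W-2−W-1: −177a + 386b = −198.6;  W-3−W-1: 89a + 302b = −128.2.
Solving gives a = 0.11949, b = −0.45972.
Unit vector along 210° is (sin 210°, cos 210°) = (-0.5000, -0.8660).
Slope in that direction = a·(-0.5000) + b·(-0.8660) = 0.33838.
Apparent dip = arctan|0.33838| = 18.7° (true dip is 25.4°, so apparent ≤ true as expected).

18.7°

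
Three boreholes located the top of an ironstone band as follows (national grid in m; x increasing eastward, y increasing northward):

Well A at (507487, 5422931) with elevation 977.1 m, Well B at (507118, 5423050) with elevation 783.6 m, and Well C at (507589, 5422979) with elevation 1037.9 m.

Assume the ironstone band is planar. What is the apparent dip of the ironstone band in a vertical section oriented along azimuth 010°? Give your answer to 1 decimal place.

Two edge vectors: Well A→Well B = (-369, 119, -193.5), Well A→Well C = (102, 48, 60.8).
Normal n = (Well A→Well B) × (Well A→Well C) = (16523.2, 2698.2, -29850).
So ∂z/∂x = −n_x/n_z = 0.55354 and ∂z/∂y = −n_y/n_z = 0.09039.
Unit vector along 010° is (sin 10°, cos 10°) = (0.1736, 0.9848).
Slope in that direction = a·(0.1736) + b·(0.9848) = 0.18514.
Apparent dip = arctan|0.18514| = 10.5° (true dip is 29.3°, so apparent ≤ true as expected).

10.5°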